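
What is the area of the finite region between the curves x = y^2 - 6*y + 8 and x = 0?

Both boundary curves give x as a function of y, so integrate with respect to y. Setting them equal: y^2 - 6*y + 8 = 0, i.e. (y - 4)*(y - 2) = 0, so they meet at y = 2, 4.
For y in [2, 4], x = y^2 - 6*y + 8 is on the left; area = ∫[2,4] (-(y^2 - 6*y + 8)) dy = 4/3.

4/3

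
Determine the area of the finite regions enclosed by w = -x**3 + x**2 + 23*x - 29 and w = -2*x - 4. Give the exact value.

1012/3

Set the curves equal: -x**3 + x**2 + 23*x - 29 = -2*x - 4, so -x**3 + x**2 + 25*x - 25 = 0, which factors as -(x - 5)*(x - 1)*(x + 5) = 0. The curves meet at x = -5, 1, 5.
On [-5, 1], w = -2*x - 4 is on top; that piece has area ∫[-5,1] (-(-x**3 + x**2 + 25*x - 25)) dx = 252.
On [1, 5], w = -x**3 + x**2 + 23*x - 29 is on top; that piece has area ∫[1,5] (-x**3 + x**2 + 25*x - 25) dx = 256/3.
Total enclosed area = 252 + 256/3 = 1012/3.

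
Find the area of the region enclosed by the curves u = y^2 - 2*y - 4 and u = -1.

32/3

Both boundary curves give u as a function of y, so integrate with respect to y. Setting them equal: y^2 - 2*y - 3 = 0, i.e. (y - 3)*(y + 1) = 0, so they meet at y = -1, 3.
For y in [-1, 3], u = y^2 - 2*y - 4 is on the left; area = ∫[-1,3] (-(y^2 - 2*y - 3)) dy = 32/3.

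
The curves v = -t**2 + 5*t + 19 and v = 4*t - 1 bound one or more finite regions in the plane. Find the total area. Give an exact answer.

Set the curves equal: -t**2 + 5*t + 19 = 4*t - 1, so -t**2 + t + 20 = 0, which factors as -(t - 5)*(t + 4) = 0. The curves meet at t = -4, 5.
On [-4, 5], v = -t**2 + 5*t + 19 is on top; that piece has area ∫[-4,5] (-t**2 + t + 20) dt = 243/2.

243/2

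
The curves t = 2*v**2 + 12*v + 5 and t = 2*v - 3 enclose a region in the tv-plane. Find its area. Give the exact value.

9

Both boundary curves give t as a function of v, so integrate with respect to v. Setting them equal: 2*v**2 + 10*v + 8 = 0, i.e. 2*(v + 1)*(v + 4) = 0, so they meet at v = -4, -1.
For v in [-4, -1], t = 2*v**2 + 12*v + 5 is on the left; area = ∫[-4,-1] (-(2*v**2 + 10*v + 8)) dv = 9.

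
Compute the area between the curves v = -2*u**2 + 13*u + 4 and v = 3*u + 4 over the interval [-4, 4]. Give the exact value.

160

The difference (-2*u**2 + 13*u + 4) - (3*u + 4) = -2*u**2 + 10*u changes sign at u = 0 inside [-4, 4], so split the integral there.
∫[-4,0] (-2*u**2 + 10*u) du = -368/3; the area of that piece is 368/3.
∫[0,4] (-2*u**2 + 10*u) du = 112/3.
Total area = 368/3 + 112/3 = 160.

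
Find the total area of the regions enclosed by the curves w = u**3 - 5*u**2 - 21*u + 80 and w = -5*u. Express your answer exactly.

5137/12

Set the curves equal: u**3 - 5*u**2 - 21*u + 80 = -5*u, so u**3 - 5*u**2 - 16*u + 80 = 0, which factors as (u - 5)*(u - 4)*(u + 4) = 0. The curves meet at u = -4, 4, 5.
On [-4, 4], w = u**3 - 5*u**2 - 21*u + 80 is on top; that piece has area ∫[-4,4] (u**3 - 5*u**2 - 16*u + 80) du = 1280/3.
On [4, 5], w = -5*u is on top; that piece has area ∫[4,5] (-(u**3 - 5*u**2 - 16*u + 80)) du = 17/12.
Total enclosed area = 1280/3 + 17/12 = 5137/12.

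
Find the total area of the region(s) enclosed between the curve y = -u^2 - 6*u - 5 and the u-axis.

32/3

The curve meets the u-axis where -u^2 - 6*u - 5 = 0, i.e. -(u + 1)*(u + 5) = 0, at u = -5, -1.
On [-5, -1] the curve lies above the axis; ∫[-5,-1] (-u^2 - 6*u - 5) du = 32/3, giving area 32/3.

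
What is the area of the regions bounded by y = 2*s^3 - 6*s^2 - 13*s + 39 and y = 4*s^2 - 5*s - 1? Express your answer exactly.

937/6

Set the curves equal: 2*s^3 - 6*s^2 - 13*s + 39 = 4*s^2 - 5*s - 1, so 2*s^3 - 10*s^2 - 8*s + 40 = 0, which factors as 2*(s - 5)*(s - 2)*(s + 2) = 0. The curves meet at s = -2, 2, 5.
On [-2, 2], y = 2*s^3 - 6*s^2 - 13*s + 39 is on top; that piece has area ∫[-2,2] (2*s^3 - 10*s^2 - 8*s + 40) ds = 320/3.
On [2, 5], y = 4*s^2 - 5*s - 1 is on top; that piece has area ∫[2,5] (-(2*s^3 - 10*s^2 - 8*s + 40)) ds = 99/2.
Total enclosed area = 320/3 + 99/2 = 937/6.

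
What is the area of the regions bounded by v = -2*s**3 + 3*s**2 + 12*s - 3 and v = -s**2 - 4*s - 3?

296/3

Set the curves equal: -2*s**3 + 3*s**2 + 12*s - 3 = -s**2 - 4*s - 3, so -2*s**3 + 4*s**2 + 16*s = 0, which factors as -2*s*(s - 4)*(s + 2) = 0. The curves meet at s = -2, 0, 4.
On [-2, 0], v = -s**2 - 4*s - 3 is on top; that piece has area ∫[-2,0] (-(-2*s**3 + 4*s**2 + 16*s)) ds = 40/3.
On [0, 4], v = -2*s**3 + 3*s**2 + 12*s - 3 is on top; that piece has area ∫[0,4] (-2*s**3 + 4*s**2 + 16*s) ds = 256/3.
Total enclosed area = 40/3 + 256/3 = 296/3.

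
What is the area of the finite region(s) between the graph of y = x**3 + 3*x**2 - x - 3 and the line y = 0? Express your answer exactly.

The curve meets the x-axis where x**3 + 3*x**2 - x - 3 = 0, i.e. (x - 1)*(x + 1)*(x + 3) = 0, at x = -3, -1, 1.
On [-3, -1] the curve lies above the axis; ∫[-3,-1] (x**3 + 3*x**2 - x - 3) dx = 4, giving area 4.
On [-1, 1] the curve lies below the axis; ∫[-1,1] (x**3 + 3*x**2 - x - 3) dx = -4, giving area 4.
Total area = 4 + 4 = 8.

8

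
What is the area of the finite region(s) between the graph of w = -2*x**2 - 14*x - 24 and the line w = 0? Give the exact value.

1/3

The curve meets the x-axis where -2*x**2 - 14*x - 24 = 0, i.e. -2*(x + 3)*(x + 4) = 0, at x = -4, -3.
On [-4, -3] the curve lies above the axis; ∫[-4,-3] (-2*x**2 - 14*x - 24) dx = 1/3, giving area 1/3.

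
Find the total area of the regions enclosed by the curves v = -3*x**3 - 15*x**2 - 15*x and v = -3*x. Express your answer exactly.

71/2

Set the curves equal: -3*x**3 - 15*x**2 - 15*x = -3*x, so -3*x**3 - 15*x**2 - 12*x = 0, which factors as -3*x*(x + 1)*(x + 4) = 0. The curves meet at x = -4, -1, 0.
On [-4, -1], v = -3*x is on top; that piece has area ∫[-4,-1] (-(-3*x**3 - 15*x**2 - 12*x)) dx = 135/4.
On [-1, 0], v = -3*x**3 - 15*x**2 - 15*x is on top; that piece has area ∫[-1,0] (-3*x**3 - 15*x**2 - 12*x) dx = 7/4.
Total enclosed area = 135/4 + 7/4 = 71/2.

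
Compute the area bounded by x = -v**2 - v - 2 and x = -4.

9/2

Both boundary curves give x as a function of v, so integrate with respect to v. Setting them equal: -v**2 - v + 2 = 0, i.e. -(v - 1)*(v + 2) = 0, so they meet at v = -2, 1.
For v in [-2, 1], x = -v**2 - v - 2 is on the right; area = ∫[-2,1] (-v**2 - v + 2) dv = 9/2.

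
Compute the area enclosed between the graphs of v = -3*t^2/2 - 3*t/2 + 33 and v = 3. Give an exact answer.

729/4

Set the curves equal: -3*t^2/2 - 3*t/2 + 33 = 3, so -3*t^2/2 - 3*t/2 + 30 = 0, which factors as -3*(t - 4)*(t + 5)/2 = 0. The curves meet at t = -5, 4.
On [-5, 4], v = -3*t^2/2 - 3*t/2 + 33 is on top; that piece has area ∫[-5,4] (-3*t^2/2 - 3*t/2 + 30) dt = 729/4.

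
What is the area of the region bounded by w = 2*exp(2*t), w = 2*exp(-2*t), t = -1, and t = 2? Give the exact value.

-4 + exp(-4) + exp(-2) + exp(2) + exp(4)

The difference (2*exp(2*t)) - (2*exp(-2*t)) = 2*exp(2*t) - 2*exp(-2*t) changes sign at t = 0 inside [-1, 2], so split the integral there.
∫[-1,0] (2*exp(2*t) - 2*exp(-2*t)) dt = -exp(2) - exp(-2) + 2; the area of that piece is -2 + exp(-2) + exp(2).
∫[0,2] (2*exp(2*t) - 2*exp(-2*t)) dt = -2 + exp(-4) + exp(4).
Total area = (-2 + exp(-2) + exp(2)) + (-2 + exp(-4) + exp(4)) = -4 + exp(-4) + exp(-2) + exp(2) + exp(4).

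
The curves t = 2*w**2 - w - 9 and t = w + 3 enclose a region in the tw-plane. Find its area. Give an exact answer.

Both boundary curves give t as a function of w, so integrate with respect to w. Setting them equal: 2*w**2 - 2*w - 12 = 0, i.e. 2*(w - 3)*(w + 2) = 0, so they meet at w = -2, 3.
For w in [-2, 3], t = 2*w**2 - w - 9 is on the left; area = ∫[-2,3] (-(2*w**2 - 2*w - 12)) dw = 125/3.

125/3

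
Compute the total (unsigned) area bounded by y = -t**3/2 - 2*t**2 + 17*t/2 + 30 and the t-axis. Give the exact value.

The curve meets the t-axis where -t**3/2 - 2*t**2 + 17*t/2 + 30 = 0, i.e. -(t - 4)*(t + 3)*(t + 5)/2 = 0, at t = -5, -3, 4.
On [-5, -3] the curve lies below the axis; ∫[-5,-3] (-t**3/2 - 2*t**2 + 17*t/2 + 30) dt = -16/3, giving area 16/3.
On [-3, 4] the curve lies above the axis; ∫[-3,4] (-t**3/2 - 2*t**2 + 17*t/2 + 30) dt = 3773/24, giving area 3773/24.
Total area = 16/3 + 3773/24 = 3901/24.

3901/24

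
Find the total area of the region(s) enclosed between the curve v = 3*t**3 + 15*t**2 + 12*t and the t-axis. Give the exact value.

71/2

The curve meets the t-axis where 3*t**3 + 15*t**2 + 12*t = 0, i.e. 3*t*(t + 1)*(t + 4) = 0, at t = -4, -1, 0.
On [-4, -1] the curve lies above the axis; ∫[-4,-1] (3*t**3 + 15*t**2 + 12*t) dt = 135/4, giving area 135/4.
On [-1, 0] the curve lies below the axis; ∫[-1,0] (3*t**3 + 15*t**2 + 12*t) dt = -7/4, giving area 7/4.
Total area = 135/4 + 7/4 = 71/2.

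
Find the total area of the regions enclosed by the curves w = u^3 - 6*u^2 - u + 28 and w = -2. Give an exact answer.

407/4

Set the curves equal: u^3 - 6*u^2 - u + 28 = -2, so u^3 - 6*u^2 - u + 30 = 0, which factors as (u - 5)*(u - 3)*(u + 2) = 0. The curves meet at u = -2, 3, 5.
On [-2, 3], w = u^3 - 6*u^2 - u + 28 is on top; that piece has area ∫[-2,3] (u^3 - 6*u^2 - u + 30) du = 375/4.
On [3, 5], w = -2 is on top; that piece has area ∫[3,5] (-(u^3 - 6*u^2 - u + 30)) du = 8.
Total enclosed area = 375/4 + 8 = 407/4.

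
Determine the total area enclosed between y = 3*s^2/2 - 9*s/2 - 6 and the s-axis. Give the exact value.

The curve meets the s-axis where 3*s^2/2 - 9*s/2 - 6 = 0, i.e. 3*(s - 4)*(s + 1)/2 = 0, at s = -1, 4.
On [-1, 4] the curve lies below the axis; ∫[-1,4] (3*s^2/2 - 9*s/2 - 6) ds = -125/4, giving area 125/4.

125/4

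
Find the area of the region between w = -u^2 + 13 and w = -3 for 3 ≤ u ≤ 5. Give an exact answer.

The difference (-u^2 + 13) - (-3) = -u^2 + 16 changes sign at u = 4 inside [3, 5], so split the integral there.
∫[3,4] (-u^2 + 16) du = 11/3.
∫[4,5] (-u^2 + 16) du = -13/3; the area of that piece is 13/3.
Total area = 11/3 + 13/3 = 8.

8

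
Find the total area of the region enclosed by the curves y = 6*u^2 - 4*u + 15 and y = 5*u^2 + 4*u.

Set the curves equal: 6*u^2 - 4*u + 15 = 5*u^2 + 4*u, so u^2 - 8*u + 15 = 0, which factors as (u - 5)*(u - 3) = 0. The curves meet at u = 3, 5.
On [3, 5], y = 5*u^2 + 4*u is on top; that piece has area ∫[3,5] (-(u^2 - 8*u + 15)) du = 4/3.

4/3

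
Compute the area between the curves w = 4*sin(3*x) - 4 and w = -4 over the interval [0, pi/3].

On [0, pi/3], (4*sin(3*x) - 4) - (-4) = 4*sin(3*x) is ≥ 0 throughout, so the area is a single integral of |4*sin(3*x)|.
∫[0,pi/3] (4*sin(3*x)) dx = 8/3.

8/3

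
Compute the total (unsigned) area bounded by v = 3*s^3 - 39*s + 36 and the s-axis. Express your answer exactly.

The curve meets the s-axis where 3*s^3 - 39*s + 36 = 0, i.e. 3*(s - 3)*(s - 1)*(s + 4) = 0, at s = -4, 1, 3.
On [-4, 1] the curve lies above the axis; ∫[-4,1] (3*s^3 - 39*s + 36) ds = 1125/4, giving area 1125/4.
On [1, 3] the curve lies below the axis; ∫[1,3] (3*s^3 - 39*s + 36) ds = -24, giving area 24.
Total area = 1125/4 + 24 = 1221/4.

1221/4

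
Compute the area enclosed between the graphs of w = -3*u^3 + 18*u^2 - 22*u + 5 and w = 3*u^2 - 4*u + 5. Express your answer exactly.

37/4

Set the curves equal: -3*u^3 + 18*u^2 - 22*u + 5 = 3*u^2 - 4*u + 5, so -3*u^3 + 15*u^2 - 18*u = 0, which factors as -3*u*(u - 3)*(u - 2) = 0. The curves meet at u = 0, 2, 3.
On [0, 2], w = 3*u^2 - 4*u + 5 is on top; that piece has area ∫[0,2] (-(-3*u^3 + 15*u^2 - 18*u)) du = 8.
On [2, 3], w = -3*u^3 + 18*u^2 - 22*u + 5 is on top; that piece has area ∫[2,3] (-3*u^3 + 15*u^2 - 18*u) du = 5/4.
Total enclosed area = 8 + 5/4 = 37/4.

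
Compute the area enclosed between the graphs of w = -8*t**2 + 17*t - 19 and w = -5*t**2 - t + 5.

4

Set the curves equal: -8*t**2 + 17*t - 19 = -5*t**2 - t + 5, so -3*t**2 + 18*t - 24 = 0, which factors as -3*(t - 4)*(t - 2) = 0. The curves meet at t = 2, 4.
On [2, 4], w = -8*t**2 + 17*t - 19 is on top; that piece has area ∫[2,4] (-3*t**2 + 18*t - 24) dt = 4.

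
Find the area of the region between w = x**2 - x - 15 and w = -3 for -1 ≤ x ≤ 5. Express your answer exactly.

149/3

The difference (x**2 - x - 15) - (-3) = x**2 - x - 12 changes sign at x = 4 inside [-1, 5], so split the integral there.
∫[-1,4] (x**2 - x - 12) dx = -275/6; the area of that piece is 275/6.
∫[4,5] (x**2 - x - 12) dx = 23/6.
Total area = 275/6 + 23/6 = 149/3.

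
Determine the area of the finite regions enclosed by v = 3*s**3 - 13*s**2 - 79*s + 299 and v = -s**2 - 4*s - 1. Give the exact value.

4019/2

Set the curves equal: 3*s**3 - 13*s**2 - 79*s + 299 = -s**2 - 4*s - 1, so 3*s**3 - 12*s**2 - 75*s + 300 = 0, which factors as 3*(s - 5)*(s - 4)*(s + 5) = 0. The curves meet at s = -5, 4, 5.
On [-5, 4], v = 3*s**3 - 13*s**2 - 79*s + 299 is on top; that piece has area ∫[-5,4] (3*s**3 - 12*s**2 - 75*s + 300) ds = 8019/4.
On [4, 5], v = -s**2 - 4*s - 1 is on top; that piece has area ∫[4,5] (-(3*s**3 - 12*s**2 - 75*s + 300)) ds = 19/4.
Total enclosed area = 8019/4 + 19/4 = 4019/2.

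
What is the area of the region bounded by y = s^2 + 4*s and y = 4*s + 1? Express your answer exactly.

4/3

Set the curves equal: s^2 + 4*s = 4*s + 1, so s^2 - 1 = 0, which factors as (s - 1)*(s + 1) = 0. The curves meet at s = -1, 1.
On [-1, 1], y = 4*s + 1 is on top; that piece has area ∫[-1,1] (-(s^2 - 1)) ds = 4/3.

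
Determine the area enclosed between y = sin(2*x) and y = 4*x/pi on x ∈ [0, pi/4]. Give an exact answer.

On [0, pi/4], (sin(2*x)) - (4*x/pi) = -4*x/pi + sin(2*x) is ≥ 0 throughout, so the area is a single integral of |-4*x/pi + sin(2*x)|.
∫[0,pi/4] (-4*x/pi + sin(2*x)) dx = 1/2 - pi/8.

1/2 - pi/8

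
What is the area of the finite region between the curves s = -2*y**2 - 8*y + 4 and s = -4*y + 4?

8/3

Both boundary curves give s as a function of y, so integrate with respect to y. Setting them equal: -2*y**2 - 4*y = 0, i.e. -2*y*(y + 2) = 0, so they meet at y = -2, 0.
For y in [-2, 0], s = -2*y**2 - 8*y + 4 is on the right; area = ∫[-2,0] (-2*y**2 - 4*y) dy = 8/3.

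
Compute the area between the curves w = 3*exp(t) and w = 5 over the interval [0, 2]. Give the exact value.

-17 - 10*log(3) + 10*log(5) + 3*exp(2)

The difference (3*exp(t)) - (5) = 3*exp(t) - 5 changes sign at t = log(5/3) inside [0, 2], so split the integral there.
∫[0,log(5/3)] (3*exp(t) - 5) dt = log(243/3125) + 2; the area of that piece is -2 + log(3125/243).
∫[log(5/3),2] (3*exp(t) - 5) dt = -15 - 5*log(3) + 5*log(5) + 3*exp(2).
Total area = (-2 + log(3125/243)) + (-15 - 5*log(3) + 5*log(5) + 3*exp(2)) = -17 - 10*log(3) + 10*log(5) + 3*exp(2).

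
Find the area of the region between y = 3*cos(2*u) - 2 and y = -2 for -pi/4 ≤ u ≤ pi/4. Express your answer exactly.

3

On [-pi/4, pi/4], (3*cos(2*u) - 2) - (-2) = 3*cos(2*u) is ≥ 0 throughout, so the area is a single integral of |3*cos(2*u)|.
∫[-pi/4,pi/4] (3*cos(2*u)) du = 3.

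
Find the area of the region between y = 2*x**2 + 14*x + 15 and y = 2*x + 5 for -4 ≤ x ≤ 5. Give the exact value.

The difference (2*x**2 + 14*x + 15) - (2*x + 5) = 2*x**2 + 12*x + 10 changes sign at x = -1 inside [-4, 5], so split the integral there.
∫[-4,-1] (2*x**2 + 12*x + 10) dx = -18; the area of that piece is 18.
∫[-1,5] (2*x**2 + 12*x + 10) dx = 288.
Total area = 18 + 288 = 306.

306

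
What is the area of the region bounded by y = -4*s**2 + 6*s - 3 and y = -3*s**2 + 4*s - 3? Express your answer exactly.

4/3

Set the curves equal: -4*s**2 + 6*s - 3 = -3*s**2 + 4*s - 3, so -s**2 + 2*s = 0, which factors as -s*(s - 2) = 0. The curves meet at s = 0, 2.
On [0, 2], y = -4*s**2 + 6*s - 3 is on top; that piece has area ∫[0,2] (-s**2 + 2*s) ds = 4/3.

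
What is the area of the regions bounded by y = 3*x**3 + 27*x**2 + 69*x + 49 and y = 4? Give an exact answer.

24

Set the curves equal: 3*x**3 + 27*x**2 + 69*x + 49 = 4, so 3*x**3 + 27*x**2 + 69*x + 45 = 0, which factors as 3*(x + 1)*(x + 3)*(x + 5) = 0. The curves meet at x = -5, -3, -1.
On [-5, -3], y = 3*x**3 + 27*x**2 + 69*x + 49 is on top; that piece has area ∫[-5,-3] (3*x**3 + 27*x**2 + 69*x + 45) dx = 12.
On [-3, -1], y = 4 is on top; that piece has area ∫[-3,-1] (-(3*x**3 + 27*x**2 + 69*x + 45)) dx = 12.
Total enclosed area = 12 + 12 = 24.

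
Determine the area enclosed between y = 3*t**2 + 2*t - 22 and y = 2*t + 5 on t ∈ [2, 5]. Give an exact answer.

The difference (3*t**2 + 2*t - 22) - (2*t + 5) = 3*t**2 - 27 changes sign at t = 3 inside [2, 5], so split the integral there.
∫[2,3] (3*t**2 - 27) dt = -8; the area of that piece is 8.
∫[3,5] (3*t**2 - 27) dt = 44.
Total area = 8 + 44 = 52.

52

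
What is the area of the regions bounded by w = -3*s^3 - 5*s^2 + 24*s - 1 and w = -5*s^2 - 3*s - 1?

Set the curves equal: -3*s^3 - 5*s^2 + 24*s - 1 = -5*s^2 - 3*s - 1, so -3*s^3 + 27*s = 0, which factors as -3*s*(s - 3)*(s + 3) = 0. The curves meet at s = -3, 0, 3.
On [-3, 0], w = -5*s^2 - 3*s - 1 is on top; that piece has area ∫[-3,0] (-(-3*s^3 + 27*s)) ds = 243/4.
On [0, 3], w = -3*s^3 - 5*s^2 + 24*s - 1 is on top; that piece has area ∫[0,3] (-3*s^3 + 27*s) ds = 243/4.
Total enclosed area = 243/4 + 243/4 = 243/2.

243/2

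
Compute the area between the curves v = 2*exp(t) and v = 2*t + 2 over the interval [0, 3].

-17 + 2*exp(3)

On [0, 3], (2*exp(t)) - (2*t + 2) = -2*t + 2*exp(t) - 2 is ≥ 0 throughout, so the area is a single integral of |-2*t + 2*exp(t) - 2|.
∫[0,3] (-2*t + 2*exp(t) - 2) dt = -17 + 2*exp(3).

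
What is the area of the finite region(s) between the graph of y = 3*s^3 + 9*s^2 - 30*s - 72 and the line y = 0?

The curve meets the s-axis where 3*s^3 + 9*s^2 - 30*s - 72 = 0, i.e. 3*(s - 3)*(s + 2)*(s + 4) = 0, at s = -4, -2, 3.
On [-4, -2] the curve lies above the axis; ∫[-4,-2] (3*s^3 + 9*s^2 - 30*s - 72) ds = 24, giving area 24.
On [-2, 3] the curve lies below the axis; ∫[-2,3] (3*s^3 + 9*s^2 - 30*s - 72) ds = -1125/4, giving area 1125/4.
Total area = 24 + 1125/4 = 1221/4.

1221/4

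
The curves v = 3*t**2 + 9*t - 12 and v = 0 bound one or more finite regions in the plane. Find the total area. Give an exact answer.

125/2

Set the curves equal: 3*t**2 + 9*t - 12 = 0, so 3*t**2 + 9*t - 12 = 0, which factors as 3*(t - 1)*(t + 4) = 0. The curves meet at t = -4, 1.
On [-4, 1], v = 0 is on top; that piece has area ∫[-4,1] (-(3*t**2 + 9*t - 12)) dt = 125/2.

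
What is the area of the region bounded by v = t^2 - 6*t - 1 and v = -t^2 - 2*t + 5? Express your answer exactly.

Set the curves equal: t^2 - 6*t - 1 = -t^2 - 2*t + 5, so 2*t^2 - 4*t - 6 = 0, which factors as 2*(t - 3)*(t + 1) = 0. The curves meet at t = -1, 3.
On [-1, 3], v = -t^2 - 2*t + 5 is on top; that piece has area ∫[-1,3] (-(2*t^2 - 4*t - 6)) dt = 64/3.

64/3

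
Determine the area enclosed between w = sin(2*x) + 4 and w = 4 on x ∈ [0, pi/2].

On [0, pi/2], (sin(2*x) + 4) - (4) = sin(2*x) is ≥ 0 throughout, so the area is a single integral of |sin(2*x)|.
∫[0,pi/2] (sin(2*x)) dx = 1.

1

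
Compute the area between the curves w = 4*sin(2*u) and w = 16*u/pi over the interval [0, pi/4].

2 - pi/2

On [0, pi/4], (4*sin(2*u)) - (16*u/pi) = -16*u/pi + 4*sin(2*u) is ≥ 0 throughout, so the area is a single integral of |-16*u/pi + 4*sin(2*u)|.
∫[0,pi/4] (-16*u/pi + 4*sin(2*u)) du = 2 - pi/2.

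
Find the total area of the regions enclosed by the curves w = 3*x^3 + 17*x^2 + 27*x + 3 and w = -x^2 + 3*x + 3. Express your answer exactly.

24

Set the curves equal: 3*x^3 + 17*x^2 + 27*x + 3 = -x^2 + 3*x + 3, so 3*x^3 + 18*x^2 + 24*x = 0, which factors as 3*x*(x + 2)*(x + 4) = 0. The curves meet at x = -4, -2, 0.
On [-4, -2], w = 3*x^3 + 17*x^2 + 27*x + 3 is on top; that piece has area ∫[-4,-2] (3*x^3 + 18*x^2 + 24*x) dx = 12.
On [-2, 0], w = -x^2 + 3*x + 3 is on top; that piece has area ∫[-2,0] (-(3*x^3 + 18*x^2 + 24*x)) dx = 12.
Total enclosed area = 12 + 12 = 24.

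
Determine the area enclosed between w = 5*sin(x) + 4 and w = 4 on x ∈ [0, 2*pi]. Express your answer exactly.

The difference (5*sin(x) + 4) - (4) = 5*sin(x) changes sign at x = pi inside [0, 2*pi], so split the integral there.
∫[0,pi] (5*sin(x)) dx = 10.
∫[pi,2*pi] (5*sin(x)) dx = -10; the area of that piece is 10.
Total area = 10 + 10 = 20.

20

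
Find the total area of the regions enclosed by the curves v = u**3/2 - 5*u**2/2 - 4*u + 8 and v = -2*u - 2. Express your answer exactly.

937/24

Set the curves equal: u**3/2 - 5*u**2/2 - 4*u + 8 = -2*u - 2, so u**3/2 - 5*u**2/2 - 2*u + 10 = 0, which factors as (u - 5)*(u - 2)*(u + 2)/2 = 0. The curves meet at u = -2, 2, 5.
On [-2, 2], v = u**3/2 - 5*u**2/2 - 4*u + 8 is on top; that piece has area ∫[-2,2] (u**3/2 - 5*u**2/2 - 2*u + 10) du = 80/3.
On [2, 5], v = -2*u - 2 is on top; that piece has area ∫[2,5] (-(u**3/2 - 5*u**2/2 - 2*u + 10)) du = 99/8.
Total enclosed area = 80/3 + 99/8 = 937/24.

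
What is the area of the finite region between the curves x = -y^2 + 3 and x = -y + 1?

9/2

Both boundary curves give x as a function of y, so integrate with respect to y. Setting them equal: -y^2 + y + 2 = 0, i.e. -(y - 2)*(y + 1) = 0, so they meet at y = -1, 2.
For y in [-1, 2], x = -y^2 + 3 is on the right; area = ∫[-1,2] (-y^2 + y + 2) dy = 9/2.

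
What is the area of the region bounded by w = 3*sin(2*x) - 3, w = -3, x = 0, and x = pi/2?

3

On [0, pi/2], (3*sin(2*x) - 3) - (-3) = 3*sin(2*x) is ≥ 0 throughout, so the area is a single integral of |3*sin(2*x)|.
∫[0,pi/2] (3*sin(2*x)) dx = 3.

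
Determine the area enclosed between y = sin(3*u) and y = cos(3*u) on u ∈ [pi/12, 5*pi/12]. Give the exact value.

On [pi/12, 5*pi/12], (sin(3*u)) - (cos(3*u)) = sin(3*u) - cos(3*u) is ≥ 0 throughout, so the area is a single integral of |sin(3*u) - cos(3*u)|.
∫[pi/12,5*pi/12] (sin(3*u) - cos(3*u)) du = 2*sqrt(2)/3.

2*sqrt(2)/3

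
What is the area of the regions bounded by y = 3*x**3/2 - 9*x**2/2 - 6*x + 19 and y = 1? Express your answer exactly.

393/8

Set the curves equal: 3*x**3/2 - 9*x**2/2 - 6*x + 19 = 1, so 3*x**3/2 - 9*x**2/2 - 6*x + 18 = 0, which factors as 3*(x - 3)*(x - 2)*(x + 2)/2 = 0. The curves meet at x = -2, 2, 3.
On [-2, 2], y = 3*x**3/2 - 9*x**2/2 - 6*x + 19 is on top; that piece has area ∫[-2,2] (3*x**3/2 - 9*x**2/2 - 6*x + 18) dx = 48.
On [2, 3], y = 1 is on top; that piece has area ∫[2,3] (-(3*x**3/2 - 9*x**2/2 - 6*x + 18)) dx = 9/8.
Total enclosed area = 48 + 9/8 = 393/8.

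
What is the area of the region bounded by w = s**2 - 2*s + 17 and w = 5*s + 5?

Set the curves equal: s**2 - 2*s + 17 = 5*s + 5, so s**2 - 7*s + 12 = 0, which factors as (s - 4)*(s - 3) = 0. The curves meet at s = 3, 4.
On [3, 4], w = 5*s + 5 is on top; that piece has area ∫[3,4] (-(s**2 - 7*s + 12)) ds = 1/6.

1/6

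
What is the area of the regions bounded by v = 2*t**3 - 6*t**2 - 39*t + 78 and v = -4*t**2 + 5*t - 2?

Set the curves equal: 2*t**3 - 6*t**2 - 39*t + 78 = -4*t**2 + 5*t - 2, so 2*t**3 - 2*t**2 - 44*t + 80 = 0, which factors as 2*(t - 4)*(t - 2)*(t + 5) = 0. The curves meet at t = -5, 2, 4.
On [-5, 2], v = 2*t**3 - 6*t**2 - 39*t + 78 is on top; that piece has area ∫[-5,2] (2*t**3 - 2*t**2 - 44*t + 80) dt = 3773/6.
On [2, 4], v = -4*t**2 + 5*t - 2 is on top; that piece has area ∫[2,4] (-(2*t**3 - 2*t**2 - 44*t + 80)) dt = 64/3.
Total enclosed area = 3773/6 + 64/3 = 3901/6.

3901/6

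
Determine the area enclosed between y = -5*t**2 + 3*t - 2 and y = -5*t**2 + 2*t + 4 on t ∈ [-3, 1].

28

On [-3, 1], (-5*t**2 + 3*t - 2) - (-5*t**2 + 2*t + 4) = t - 6 is ≤ 0 throughout, so the area is a single integral of |t - 6|.
∫[-3,1] (t - 6) dt = -28; the area of that piece is 28.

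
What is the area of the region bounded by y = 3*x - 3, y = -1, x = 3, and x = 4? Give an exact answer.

On [3, 4], (3*x - 3) - (-1) = 3*x - 2 is ≥ 0 throughout, so the area is a single integral of |3*x - 2|.
∫[3,4] (3*x - 2) dx = 17/2.

17/2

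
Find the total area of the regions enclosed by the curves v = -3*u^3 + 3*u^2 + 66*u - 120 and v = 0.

3901/4

Set the curves equal: -3*u^3 + 3*u^2 + 66*u - 120 = 0, so -3*u^3 + 3*u^2 + 66*u - 120 = 0, which factors as -3*(u - 4)*(u - 2)*(u + 5) = 0. The curves meet at u = -5, 2, 4.
On [-5, 2], v = 0 is on top; that piece has area ∫[-5,2] (-(-3*u^3 + 3*u^2 + 66*u - 120)) du = 3773/4.
On [2, 4], v = -3*u^3 + 3*u^2 + 66*u - 120 is on top; that piece has area ∫[2,4] (-3*u^3 + 3*u^2 + 66*u - 120) du = 32.
Total enclosed area = 3773/4 + 32 = 3901/4.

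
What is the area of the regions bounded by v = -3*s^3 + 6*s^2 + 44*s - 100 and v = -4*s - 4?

568

Set the curves equal: -3*s^3 + 6*s^2 + 44*s - 100 = -4*s - 4, so -3*s^3 + 6*s^2 + 48*s - 96 = 0, which factors as -3*(s - 4)*(s - 2)*(s + 4) = 0. The curves meet at s = -4, 2, 4.
On [-4, 2], v = -4*s - 4 is on top; that piece has area ∫[-4,2] (-(-3*s^3 + 6*s^2 + 48*s - 96)) ds = 540.
On [2, 4], v = -3*s^3 + 6*s^2 + 44*s - 100 is on top; that piece has area ∫[2,4] (-3*s^3 + 6*s^2 + 48*s - 96) ds = 28.
Total enclosed area = 540 + 28 = 568.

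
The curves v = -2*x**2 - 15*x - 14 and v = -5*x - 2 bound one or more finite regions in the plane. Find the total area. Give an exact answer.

1/3

Set the curves equal: -2*x**2 - 15*x - 14 = -5*x - 2, so -2*x**2 - 10*x - 12 = 0, which factors as -2*(x + 2)*(x + 3) = 0. The curves meet at x = -3, -2.
On [-3, -2], v = -2*x**2 - 15*x - 14 is on top; that piece has area ∫[-3,-2] (-2*x**2 - 10*x - 12) dx = 1/3.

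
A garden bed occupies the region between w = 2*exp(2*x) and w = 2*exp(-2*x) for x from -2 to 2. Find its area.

The difference (2*exp(2*x)) - (2*exp(-2*x)) = 2*exp(2*x) - 2*exp(-2*x) changes sign at x = 0 inside [-2, 2], so split the integral there.
∫[-2,0] (2*exp(2*x) - 2*exp(-2*x)) dx = -exp(4) - exp(-4) + 2; the area of that piece is -2 + exp(-4) + exp(4).
∫[0,2] (2*exp(2*x) - 2*exp(-2*x)) dx = -2 + exp(-4) + exp(4).
Total area = (-2 + exp(-4) + exp(4)) + (-2 + exp(-4) + exp(4)) = -4 + 2*exp(-4) + 2*exp(4).

-4 + 2*exp(-4) + 2*exp(4)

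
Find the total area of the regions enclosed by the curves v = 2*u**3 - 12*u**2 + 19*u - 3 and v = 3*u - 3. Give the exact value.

16

Set the curves equal: 2*u**3 - 12*u**2 + 19*u - 3 = 3*u - 3, so 2*u**3 - 12*u**2 + 16*u = 0, which factors as 2*u*(u - 4)*(u - 2) = 0. The curves meet at u = 0, 2, 4.
On [0, 2], v = 2*u**3 - 12*u**2 + 19*u - 3 is on top; that piece has area ∫[0,2] (2*u**3 - 12*u**2 + 16*u) du = 8.
On [2, 4], v = 3*u - 3 is on top; that piece has area ∫[2,4] (-(2*u**3 - 12*u**2 + 16*u)) du = 8.
Total enclosed area = 8 + 8 = 16.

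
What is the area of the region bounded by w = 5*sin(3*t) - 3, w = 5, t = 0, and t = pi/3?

-10/3 + 8*pi/3

On [0, pi/3], (5*sin(3*t) - 3) - (5) = 5*sin(3*t) - 8 is ≤ 0 throughout, so the area is a single integral of |5*sin(3*t) - 8|.
∫[0,pi/3] (5*sin(3*t) - 8) dt = 10/3 - 8*pi/3; the area of that piece is -10/3 + 8*pi/3.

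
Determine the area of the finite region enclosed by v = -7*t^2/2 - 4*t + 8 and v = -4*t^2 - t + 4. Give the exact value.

Set the curves equal: -7*t^2/2 - 4*t + 8 = -4*t^2 - t + 4, so t^2/2 - 3*t + 4 = 0, which factors as (t - 4)*(t - 2)/2 = 0. The curves meet at t = 2, 4.
On [2, 4], v = -4*t^2 - t + 4 is on top; that piece has area ∫[2,4] (-(t^2/2 - 3*t + 4)) dt = 2/3.

2/3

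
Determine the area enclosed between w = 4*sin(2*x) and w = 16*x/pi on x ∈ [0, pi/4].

On [0, pi/4], (4*sin(2*x)) - (16*x/pi) = -16*x/pi + 4*sin(2*x) is ≥ 0 throughout, so the area is a single integral of |-16*x/pi + 4*sin(2*x)|.
∫[0,pi/4] (-16*x/pi + 4*sin(2*x)) dx = 2 - pi/2.

2 - pi/2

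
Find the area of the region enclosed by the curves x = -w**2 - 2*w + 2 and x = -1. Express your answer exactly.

Both boundary curves give x as a function of w, so integrate with respect to w. Setting them equal: -w**2 - 2*w + 3 = 0, i.e. -(w - 1)*(w + 3) = 0, so they meet at w = -3, 1.
For w in [-3, 1], x = -w**2 - 2*w + 2 is on the right; area = ∫[-3,1] (-w**2 - 2*w + 3) dw = 32/3.

32/3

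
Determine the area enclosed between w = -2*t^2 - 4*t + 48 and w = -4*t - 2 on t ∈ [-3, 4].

868/3

On [-3, 4], (-2*t^2 - 4*t + 48) - (-4*t - 2) = -2*t^2 + 50 is ≥ 0 throughout, so the area is a single integral of |-2*t^2 + 50|.
∫[-3,4] (-2*t^2 + 50) dt = 868/3.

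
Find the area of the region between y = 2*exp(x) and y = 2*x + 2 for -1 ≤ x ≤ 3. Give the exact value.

-16 - 2*exp(-1) + 2*exp(3)

On [-1, 3], (2*exp(x)) - (2*x + 2) = -2*x + 2*exp(x) - 2 is ≥ 0 throughout, so the area is a single integral of |-2*x + 2*exp(x) - 2|.
∫[-1,3] (-2*x + 2*exp(x) - 2) dx = -16 - 2*exp(-1) + 2*exp(3).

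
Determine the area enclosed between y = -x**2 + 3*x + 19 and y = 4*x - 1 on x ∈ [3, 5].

The difference (-x**2 + 3*x + 19) - (4*x - 1) = -x**2 - x + 20 changes sign at x = 4 inside [3, 5], so split the integral there.
∫[3,4] (-x**2 - x + 20) dx = 25/6.
∫[4,5] (-x**2 - x + 20) dx = -29/6; the area of that piece is 29/6.
Total area = 25/6 + 29/6 = 9.

9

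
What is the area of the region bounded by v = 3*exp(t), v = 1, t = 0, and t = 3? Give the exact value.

On [0, 3], (3*exp(t)) - (1) = 3*exp(t) - 1 is ≥ 0 throughout, so the area is a single integral of |3*exp(t) - 1|.
∫[0,3] (3*exp(t) - 1) dt = -6 + 3*exp(3).

-6 + 3*exp(3)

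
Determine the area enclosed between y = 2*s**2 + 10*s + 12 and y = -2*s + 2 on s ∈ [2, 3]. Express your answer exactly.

On [2, 3], (2*s**2 + 10*s + 12) - (-2*s + 2) = 2*s**2 + 12*s + 10 is ≥ 0 throughout, so the area is a single integral of |2*s**2 + 12*s + 10|.
∫[2,3] (2*s**2 + 12*s + 10) ds = 158/3.

158/3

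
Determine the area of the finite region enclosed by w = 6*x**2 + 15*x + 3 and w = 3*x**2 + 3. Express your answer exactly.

125/2

Set the curves equal: 6*x**2 + 15*x + 3 = 3*x**2 + 3, so 3*x**2 + 15*x = 0, which factors as 3*x*(x + 5) = 0. The curves meet at x = -5, 0.
On [-5, 0], w = 3*x**2 + 3 is on top; that piece has area ∫[-5,0] (-(3*x**2 + 15*x)) dx = 125/2.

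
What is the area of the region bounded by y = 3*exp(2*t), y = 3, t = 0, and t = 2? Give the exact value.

On [0, 2], (3*exp(2*t)) - (3) = 3*exp(2*t) - 3 is ≥ 0 throughout, so the area is a single integral of |3*exp(2*t) - 3|.
∫[0,2] (3*exp(2*t) - 3) dt = -15/2 + 3*exp(4)/2.

-15/2 + 3*exp(4)/2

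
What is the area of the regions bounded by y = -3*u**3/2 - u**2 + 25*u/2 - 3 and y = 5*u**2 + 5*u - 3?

Set the curves equal: -3*u**3/2 - u**2 + 25*u/2 - 3 = 5*u**2 + 5*u - 3, so -3*u**3/2 - 6*u**2 + 15*u/2 = 0, which factors as -3*u*(u - 1)*(u + 5)/2 = 0. The curves meet at u = -5, 0, 1.
On [-5, 0], y = 5*u**2 + 5*u - 3 is on top; that piece has area ∫[-5,0] (-(-3*u**3/2 - 6*u**2 + 15*u/2)) du = 875/8.
On [0, 1], y = -3*u**3/2 - u**2 + 25*u/2 - 3 is on top; that piece has area ∫[0,1] (-3*u**3/2 - 6*u**2 + 15*u/2) du = 11/8.
Total enclosed area = 875/8 + 11/8 = 443/4.

443/4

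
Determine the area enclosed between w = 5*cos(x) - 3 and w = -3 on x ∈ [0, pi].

The difference (5*cos(x) - 3) - (-3) = 5*cos(x) changes sign at x = pi/2 inside [0, pi], so split the integral there.
∫[0,pi/2] (5*cos(x)) dx = 5.
∫[pi/2,pi] (5*cos(x)) dx = -5; the area of that piece is 5.
Total area = 5 + 5 = 10.

10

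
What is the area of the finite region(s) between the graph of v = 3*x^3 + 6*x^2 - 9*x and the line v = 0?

71/2

The curve meets the x-axis where 3*x^3 + 6*x^2 - 9*x = 0, i.e. 3*x*(x - 1)*(x + 3) = 0, at x = -3, 0, 1.
On [-3, 0] the curve lies above the axis; ∫[-3,0] (3*x^3 + 6*x^2 - 9*x) dx = 135/4, giving area 135/4.
On [0, 1] the curve lies below the axis; ∫[0,1] (3*x^3 + 6*x^2 - 9*x) dx = -7/4, giving area 7/4.
Total area = 135/4 + 7/4 = 71/2.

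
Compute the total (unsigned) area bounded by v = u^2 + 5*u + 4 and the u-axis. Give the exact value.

9/2

The curve meets the u-axis where u^2 + 5*u + 4 = 0, i.e. (u + 1)*(u + 4) = 0, at u = -4, -1.
On [-4, -1] the curve lies below the axis; ∫[-4,-1] (u^2 + 5*u + 4) du = -9/2, giving area 9/2.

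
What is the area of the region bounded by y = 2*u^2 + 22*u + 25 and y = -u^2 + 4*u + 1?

4

Set the curves equal: 2*u^2 + 22*u + 25 = -u^2 + 4*u + 1, so 3*u^2 + 18*u + 24 = 0, which factors as 3*(u + 2)*(u + 4) = 0. The curves meet at u = -4, -2.
On [-4, -2], y = -u^2 + 4*u + 1 is on top; that piece has area ∫[-4,-2] (-(3*u^2 + 18*u + 24)) du = 4.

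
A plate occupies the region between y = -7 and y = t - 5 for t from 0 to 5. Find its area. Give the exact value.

On [0, 5], (-7) - (t - 5) = -t - 2 is ≤ 0 throughout, so the area is a single integral of |-t - 2|.
∫[0,5] (-t - 2) dt = -45/2; the area of that piece is 45/2.

45/2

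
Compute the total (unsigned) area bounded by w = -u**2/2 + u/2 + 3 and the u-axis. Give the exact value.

125/12

The curve meets the u-axis where -u**2/2 + u/2 + 3 = 0, i.e. -(u - 3)*(u + 2)/2 = 0, at u = -2, 3.
On [-2, 3] the curve lies above the axis; ∫[-2,3] (-u**2/2 + u/2 + 3) du = 125/12, giving area 125/12.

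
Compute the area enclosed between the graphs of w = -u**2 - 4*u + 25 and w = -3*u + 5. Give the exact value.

Set the curves equal: -u**2 - 4*u + 25 = -3*u + 5, so -u**2 - u + 20 = 0, which factors as -(u - 4)*(u + 5) = 0. The curves meet at u = -5, 4.
On [-5, 4], w = -u**2 - 4*u + 25 is on top; that piece has area ∫[-5,4] (-u**2 - u + 20) du = 243/2.

243/2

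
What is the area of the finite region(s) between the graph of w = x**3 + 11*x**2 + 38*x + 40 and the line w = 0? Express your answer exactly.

The curve meets the x-axis where x**3 + 11*x**2 + 38*x + 40 = 0, i.e. (x + 2)*(x + 4)*(x + 5) = 0, at x = -5, -4, -2.
On [-5, -4] the curve lies above the axis; ∫[-5,-4] (x**3 + 11*x**2 + 38*x + 40) dx = 5/12, giving area 5/12.
On [-4, -2] the curve lies below the axis; ∫[-4,-2] (x**3 + 11*x**2 + 38*x + 40) dx = -8/3, giving area 8/3.
Total area = 5/12 + 8/3 = 37/12.

37/12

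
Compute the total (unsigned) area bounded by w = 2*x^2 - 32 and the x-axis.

The curve meets the x-axis where 2*x^2 - 32 = 0, i.e. 2*(x - 4)*(x + 4) = 0, at x = -4, 4.
On [-4, 4] the curve lies below the axis; ∫[-4,4] (2*x^2 - 32) dx = -512/3, giving area 512/3.

512/3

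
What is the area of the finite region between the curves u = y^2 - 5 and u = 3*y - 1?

125/6

Both boundary curves give u as a function of y, so integrate with respect to y. Setting them equal: y^2 - 3*y - 4 = 0, i.e. (y - 4)*(y + 1) = 0, so they meet at y = -1, 4.
For y in [-1, 4], u = y^2 - 5 is on the left; area = ∫[-1,4] (-(y^2 - 3*y - 4)) dy = 125/6.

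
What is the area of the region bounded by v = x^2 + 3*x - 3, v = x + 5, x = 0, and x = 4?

The difference (x^2 + 3*x - 3) - (x + 5) = x^2 + 2*x - 8 changes sign at x = 2 inside [0, 4], so split the integral there.
∫[0,2] (x^2 + 2*x - 8) dx = -28/3; the area of that piece is 28/3.
∫[2,4] (x^2 + 2*x - 8) dx = 44/3.
Total area = 28/3 + 44/3 = 24.

24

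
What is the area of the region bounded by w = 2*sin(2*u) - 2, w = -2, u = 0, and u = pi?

4

The difference (2*sin(2*u) - 2) - (-2) = 2*sin(2*u) changes sign at u = pi/2 inside [0, pi], so split the integral there.
∫[0,pi/2] (2*sin(2*u)) du = 2.
∫[pi/2,pi] (2*sin(2*u)) du = -2; the area of that piece is 2.
Total area = 2 + 2 = 4.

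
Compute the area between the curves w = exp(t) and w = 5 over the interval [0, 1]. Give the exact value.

6 - exp(1)

On [0, 1], (exp(t)) - (5) = exp(t) - 5 is ≤ 0 throughout, so the area is a single integral of |exp(t) - 5|.
∫[0,1] (exp(t) - 5) dt = -6 + exp(1); the area of that piece is 6 - exp(1).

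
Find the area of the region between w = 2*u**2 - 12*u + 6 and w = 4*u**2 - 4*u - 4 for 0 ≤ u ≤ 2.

12

The difference (2*u**2 - 12*u + 6) - (4*u**2 - 4*u - 4) = -2*u**2 - 8*u + 10 changes sign at u = 1 inside [0, 2], so split the integral there.
∫[0,1] (-2*u**2 - 8*u + 10) du = 16/3.
∫[1,2] (-2*u**2 - 8*u + 10) du = -20/3; the area of that piece is 20/3.
Total area = 16/3 + 20/3 = 12.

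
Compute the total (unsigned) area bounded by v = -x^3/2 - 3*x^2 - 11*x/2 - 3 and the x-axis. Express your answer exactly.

1/4

The curve meets the x-axis where -x^3/2 - 3*x^2 - 11*x/2 - 3 = 0, i.e. -(x + 1)*(x + 2)*(x + 3)/2 = 0, at x = -3, -2, -1.
On [-3, -2] the curve lies below the axis; ∫[-3,-2] (-x^3/2 - 3*x^2 - 11*x/2 - 3) dx = -1/8, giving area 1/8.
On [-2, -1] the curve lies above the axis; ∫[-2,-1] (-x^3/2 - 3*x^2 - 11*x/2 - 3) dx = 1/8, giving area 1/8.
Total area = 1/8 + 1/8 = 1/4.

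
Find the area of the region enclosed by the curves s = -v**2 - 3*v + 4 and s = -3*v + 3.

Both boundary curves give s as a function of v, so integrate with respect to v. Setting them equal: -v**2 + 1 = 0, i.e. -(v - 1)*(v + 1) = 0, so they meet at v = -1, 1.
For v in [-1, 1], s = -v**2 - 3*v + 4 is on the right; area = ∫[-1,1] (-v**2 + 1) dv = 4/3.

4/3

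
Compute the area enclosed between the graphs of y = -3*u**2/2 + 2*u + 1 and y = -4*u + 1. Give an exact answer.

16

Set the curves equal: -3*u**2/2 + 2*u + 1 = -4*u + 1, so -3*u**2/2 + 6*u = 0, which factors as -3*u*(u - 4)/2 = 0. The curves meet at u = 0, 4.
On [0, 4], y = -3*u**2/2 + 2*u + 1 is on top; that piece has area ∫[0,4] (-3*u**2/2 + 6*u) du = 16.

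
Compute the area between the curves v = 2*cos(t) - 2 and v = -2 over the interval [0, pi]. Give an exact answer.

4

The difference (2*cos(t) - 2) - (-2) = 2*cos(t) changes sign at t = pi/2 inside [0, pi], so split the integral there.
∫[0,pi/2] (2*cos(t)) dt = 2.
∫[pi/2,pi] (2*cos(t)) dt = -2; the area of that piece is 2.
Total area = 2 + 2 = 4.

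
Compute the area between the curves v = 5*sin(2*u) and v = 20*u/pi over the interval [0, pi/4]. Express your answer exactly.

On [0, pi/4], (5*sin(2*u)) - (20*u/pi) = -20*u/pi + 5*sin(2*u) is ≥ 0 throughout, so the area is a single integral of |-20*u/pi + 5*sin(2*u)|.
∫[0,pi/4] (-20*u/pi + 5*sin(2*u)) du = 5/2 - 5*pi/8.

5/2 - 5*pi/8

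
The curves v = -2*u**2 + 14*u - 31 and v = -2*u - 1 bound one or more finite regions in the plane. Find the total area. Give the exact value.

8/3

Set the curves equal: -2*u**2 + 14*u - 31 = -2*u - 1, so -2*u**2 + 16*u - 30 = 0, which factors as -2*(u - 5)*(u - 3) = 0. The curves meet at u = 3, 5.
On [3, 5], v = -2*u**2 + 14*u - 31 is on top; that piece has area ∫[3,5] (-2*u**2 + 16*u - 30) du = 8/3.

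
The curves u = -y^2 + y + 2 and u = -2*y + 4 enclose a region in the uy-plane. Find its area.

1/6

Both boundary curves give u as a function of y, so integrate with respect to y. Setting them equal: -y^2 + 3*y - 2 = 0, i.e. -(y - 2)*(y - 1) = 0, so they meet at y = 1, 2.
For y in [1, 2], u = -y^2 + y + 2 is on the right; area = ∫[1,2] (-y^2 + 3*y - 2) dy = 1/6.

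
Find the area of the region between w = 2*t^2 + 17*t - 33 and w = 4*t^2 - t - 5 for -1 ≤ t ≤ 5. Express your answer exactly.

90

The difference (2*t^2 + 17*t - 33) - (4*t^2 - t - 5) = -2*t^2 + 18*t - 28 changes sign at t = 2 inside [-1, 5], so split the integral there.
∫[-1,2] (-2*t^2 + 18*t - 28) dt = -63; the area of that piece is 63.
∫[2,5] (-2*t^2 + 18*t - 28) dt = 27.
Total area = 63 + 27 = 90.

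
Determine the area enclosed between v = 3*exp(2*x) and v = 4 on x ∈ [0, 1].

-13/2 - 4*log(3) + 8*log(2) + 3*exp(2)/2

The difference (3*exp(2*x)) - (4) = 3*exp(2*x) - 4 changes sign at x = -log(3)/2 + log(2) inside [0, 1], so split the integral there.
∫[0,-log(3)/2 + log(2)] (3*exp(2*x) - 4) dx = log(9/16) + 1/2; the area of that piece is -1/2 + log(16/9).
∫[-log(3)/2 + log(2),1] (3*exp(2*x) - 4) dx = -6 - 2*log(3) + 4*log(2) + 3*exp(2)/2.
Total area = (-1/2 + log(16/9)) + (-6 - 2*log(3) + 4*log(2) + 3*exp(2)/2) = -13/2 - 4*log(3) + 8*log(2) + 3*exp(2)/2.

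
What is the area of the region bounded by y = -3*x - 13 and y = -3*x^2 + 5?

Set the curves equal: -3*x - 13 = -3*x^2 + 5, so 3*x^2 - 3*x - 18 = 0, which factors as 3*(x - 3)*(x + 2) = 0. The curves meet at x = -2, 3.
On [-2, 3], y = -3*x^2 + 5 is on top; that piece has area ∫[-2,3] (-(3*x^2 - 3*x - 18)) dx = 125/2.

125/2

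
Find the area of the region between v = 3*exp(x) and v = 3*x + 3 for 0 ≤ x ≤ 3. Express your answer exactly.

On [0, 3], (3*exp(x)) - (3*x + 3) = -3*x + 3*exp(x) - 3 is ≥ 0 throughout, so the area is a single integral of |-3*x + 3*exp(x) - 3|.
∫[0,3] (-3*x + 3*exp(x) - 3) dx = -51/2 + 3*exp(3).

-51/2 + 3*exp(3)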